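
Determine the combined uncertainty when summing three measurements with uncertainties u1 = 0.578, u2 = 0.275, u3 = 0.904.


For a sum of independent quantities, uc = sqrt(u1^2 + u2^2 + u3^2).
uc = sqrt(0.578^2 + 0.275^2 + 0.904^2)
uc = sqrt(0.334084 + 0.075625 + 0.817216)
uc = 1.1077

1.1077


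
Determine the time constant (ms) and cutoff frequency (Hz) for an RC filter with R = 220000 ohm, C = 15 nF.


Time constant: tau = R * C.
tau = 220000 * 1.50e-08 = 0.0033 s
tau = 3.3 ms
Cutoff frequency: fc = 1 / (2*pi*R*C).
fc = 1 / (2*pi*0.0033) = 48.23 Hz

tau = 3.3 ms, fc = 48.23 Hz


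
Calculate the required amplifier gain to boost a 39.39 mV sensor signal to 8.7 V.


Gain = Vout / Vin (converting to same units).
G = 8.7 V / 39.39 mV
G = 8700.0 mV / 39.39 mV
G = 220.87

220.87


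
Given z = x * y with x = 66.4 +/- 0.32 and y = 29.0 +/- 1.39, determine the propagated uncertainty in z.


For a product z = x*y, the relative uncertainty is:
uz/z = sqrt((ux/x)^2 + (uy/y)^2)
Relative uncertainties: ux/x = 0.32/66.4 = 0.004819
uy/y = 1.39/29.0 = 0.047931
z = 66.4 * 29.0 = 1925.6
uz = 1925.6 * sqrt(0.004819^2 + 0.047931^2) = 92.761

92.761


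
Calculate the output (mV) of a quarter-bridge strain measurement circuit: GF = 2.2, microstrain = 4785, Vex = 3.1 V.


Quarter bridge output: Vout = (GF * epsilon * Vex) / 4.
Vout = (2.2 * 4785e-6 * 3.1) / 4
Vout = 0.0326337 / 4 V
Vout = 0.00815843 V = 8.1584 mV

8.1584 mV


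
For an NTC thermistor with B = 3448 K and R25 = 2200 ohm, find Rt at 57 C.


NTC thermistor equation: Rt = R25 * exp(B * (1/T - 1/T25)).
T in Kelvin: 330.15 K, T25 = 298.15 K
1/T - 1/T25 = 1/330.15 - 1/298.15 = -0.00032509
B * (1/T - 1/T25) = 3448 * -0.00032509 = -1.1209
Rt = 2200 * exp(-1.1209) = 717.2 ohm

717.2 ohm


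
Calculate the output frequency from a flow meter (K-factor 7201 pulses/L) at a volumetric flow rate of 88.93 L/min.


Frequency = K * Q / 60 (converting L/min to L/s).
f = 7201 * 88.93 / 60
f = 640384.93 / 60
f = 10673.08 Hz

10673.08 Hz


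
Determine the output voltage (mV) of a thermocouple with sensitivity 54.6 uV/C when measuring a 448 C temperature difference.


The thermocouple output V = sensitivity * dT.
V = 54.6 uV/C * 448 C
V = 24460.8 uV
V = 24.461 mV

24.461 mV


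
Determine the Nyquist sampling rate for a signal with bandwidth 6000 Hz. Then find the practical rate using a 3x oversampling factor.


By Nyquist theorem, fs_min = 2 * fmax.
fs_min = 2 * 6000 = 12000 Hz
Practical rate = 3 * fs_min = 3 * 12000 = 36000 Hz

fs_min = 12000 Hz, fs_practical = 36000 Hz


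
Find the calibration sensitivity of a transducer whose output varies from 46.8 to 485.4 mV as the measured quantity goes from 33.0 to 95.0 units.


Sensitivity = (y2 - y1) / (x2 - x1).
S = (485.4 - 46.8) / (95.0 - 33.0)
S = 438.6 / 62.0
S = 7.0742 mV/unit

7.0742 mV/unit


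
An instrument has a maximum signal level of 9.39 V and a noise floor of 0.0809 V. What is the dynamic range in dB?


Dynamic range = 20 * log10(Vmax / Vnoise).
DR = 20 * log10(9.39 / 0.0809)
DR = 20 * log10(116.07)
DR = 41.29 dB

41.29 dB


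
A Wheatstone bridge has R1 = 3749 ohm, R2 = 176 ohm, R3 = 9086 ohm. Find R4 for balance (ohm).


At balance: R1*R4 = R2*R3, so R4 = R2*R3/R1.
R4 = 176 * 9086 / 3749
R4 = 1599136 / 3749
R4 = 426.55 ohm

426.55 ohm


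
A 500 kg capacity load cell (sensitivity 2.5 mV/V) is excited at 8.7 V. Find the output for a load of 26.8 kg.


Vout = rated_output * Vex * (load / capacity).
Vout = 2.5 * 8.7 * (26.8 / 500)
Vout = 2.5 * 8.7 * 0.0536
Vout = 1.166 mV

1.166 mV


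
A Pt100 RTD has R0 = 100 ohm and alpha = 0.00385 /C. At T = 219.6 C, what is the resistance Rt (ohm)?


The RTD equation: Rt = R0 * (1 + alpha * T).
Rt = 100 * (1 + 0.00385 * 219.6)
Rt = 100 * (1 + 0.84546)
Rt = 100 * 1.84546
Rt = 184.546 ohm

184.546 ohm


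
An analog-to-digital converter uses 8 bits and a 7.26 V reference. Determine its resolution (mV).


The resolution (LSB) of an ADC is Vref / 2^n.
LSB = 7.26 / 2^8
LSB = 7.26 / 256
LSB = 0.02835937 V = 28.359375 mV

28.359375 mV


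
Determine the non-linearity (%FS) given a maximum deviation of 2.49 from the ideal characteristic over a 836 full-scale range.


Linearity error = (max deviation / full scale) * 100%.
Linearity = (2.49 / 836) * 100
Linearity = 0.298 %FS

0.298 %FS


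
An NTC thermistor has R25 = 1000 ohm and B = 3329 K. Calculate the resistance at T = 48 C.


NTC thermistor equation: Rt = R25 * exp(B * (1/T - 1/T25)).
T in Kelvin: 321.15 K, T25 = 298.15 K
1/T - 1/T25 = 1/321.15 - 1/298.15 = -0.00024021
B * (1/T - 1/T25) = 3329 * -0.00024021 = -0.7996
Rt = 1000 * exp(-0.7996) = 449.5 ohm

449.5 ohm


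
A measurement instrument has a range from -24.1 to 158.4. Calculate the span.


Span = upper range - lower range.
Span = 158.4 - (-24.1)
Span = 182.5

182.5


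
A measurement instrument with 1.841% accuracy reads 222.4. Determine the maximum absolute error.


Absolute error = (accuracy% / 100) * reading.
Error = (1.841 / 100) * 222.4
Error = 0.01841 * 222.4
Error = 4.0944

4.0944


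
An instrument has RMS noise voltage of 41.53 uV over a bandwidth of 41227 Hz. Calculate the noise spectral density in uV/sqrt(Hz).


Noise spectral density = Vrms / sqrt(BW).
NSD = 41.53 / sqrt(41227)
NSD = 41.53 / 203.0443
NSD = 0.2045 uV/sqrt(Hz)

0.2045 uV/sqrt(Hz)


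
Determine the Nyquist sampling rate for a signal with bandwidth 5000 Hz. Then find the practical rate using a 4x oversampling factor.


By Nyquist theorem, fs_min = 2 * fmax.
fs_min = 2 * 5000 = 10000 Hz
Practical rate = 4 * fs_min = 4 * 10000 = 40000 Hz

fs_min = 10000 Hz, fs_practical = 40000 Hz


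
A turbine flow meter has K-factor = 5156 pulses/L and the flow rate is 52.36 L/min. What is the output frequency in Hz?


Frequency = K * Q / 60 (converting L/min to L/s).
f = 5156 * 52.36 / 60
f = 269968.16 / 60
f = 4499.47 Hz

4499.47 Hz


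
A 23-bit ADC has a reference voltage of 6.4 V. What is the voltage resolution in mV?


The resolution (LSB) of an ADC is Vref / 2^n.
LSB = 6.4 / 2^23
LSB = 6.4 / 8388608
LSB = 7.6e-07 V = 0.00076294 mV

0.00076294 mV


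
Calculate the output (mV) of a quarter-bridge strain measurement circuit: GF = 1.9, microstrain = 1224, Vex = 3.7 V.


Quarter bridge output: Vout = (GF * epsilon * Vex) / 4.
Vout = (1.9 * 1224e-6 * 3.7) / 4
Vout = 0.00860472 / 4 V
Vout = 0.00215118 V = 2.1512 mV

2.1512 mV


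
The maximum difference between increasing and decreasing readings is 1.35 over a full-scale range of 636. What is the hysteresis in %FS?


Hysteresis = (max difference / full scale) * 100%.
H = (1.35 / 636) * 100
H = 0.212 %FS

0.212 %FS


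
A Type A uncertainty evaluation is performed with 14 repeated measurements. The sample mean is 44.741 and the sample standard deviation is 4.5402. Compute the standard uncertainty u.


The standard uncertainty for Type A evaluation is u = s / sqrt(n).
u = 4.5402 / sqrt(14)
u = 4.5402 / 3.7417
u = 1.2134

1.2134


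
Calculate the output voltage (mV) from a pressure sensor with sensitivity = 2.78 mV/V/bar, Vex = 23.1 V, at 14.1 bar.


Output = sensitivity * Vex * P.
Vout = 2.78 * 23.1 * 14.1
Vout = 64.218 * 14.1
Vout = 905.47 mV

905.47 mV


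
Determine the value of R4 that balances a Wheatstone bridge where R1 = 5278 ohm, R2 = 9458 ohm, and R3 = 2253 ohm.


At balance: R1*R4 = R2*R3, so R4 = R2*R3/R1.
R4 = 9458 * 2253 / 5278
R4 = 21308874 / 5278
R4 = 4037.3 ohm

4037.3 ohm


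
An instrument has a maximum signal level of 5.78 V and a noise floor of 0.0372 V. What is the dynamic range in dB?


Dynamic range = 20 * log10(Vmax / Vnoise).
DR = 20 * log10(5.78 / 0.0372)
DR = 20 * log10(155.38)
DR = 43.83 dB

43.83 dB


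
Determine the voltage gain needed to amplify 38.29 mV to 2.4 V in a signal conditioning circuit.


Gain = Vout / Vin (converting to same units).
G = 2.4 V / 38.29 mV
G = 2400.0 mV / 38.29 mV
G = 62.68

62.68


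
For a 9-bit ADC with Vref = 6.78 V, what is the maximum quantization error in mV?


The maximum quantization error is +/- LSB/2.
LSB = Vref / 2^n = 6.78 / 512 = 0.01324219 V
Max error = LSB / 2 = 0.01324219 / 2 = 0.00662109 V
Max error = 6.6211 mV

6.6211 mV


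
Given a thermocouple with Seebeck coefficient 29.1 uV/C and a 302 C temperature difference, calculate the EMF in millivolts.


The thermocouple output V = sensitivity * dT.
V = 29.1 uV/C * 302 C
V = 8788.2 uV
V = 8.788 mV

8.788 mV


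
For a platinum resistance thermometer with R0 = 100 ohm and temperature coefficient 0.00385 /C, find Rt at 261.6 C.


The RTD equation: Rt = R0 * (1 + alpha * T).
Rt = 100 * (1 + 0.00385 * 261.6)
Rt = 100 * (1 + 1.00716)
Rt = 100 * 2.00716
Rt = 200.716 ohm

200.716 ohm


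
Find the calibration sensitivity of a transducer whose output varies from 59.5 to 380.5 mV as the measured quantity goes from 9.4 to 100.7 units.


Sensitivity = (y2 - y1) / (x2 - x1).
S = (380.5 - 59.5) / (100.7 - 9.4)
S = 321.0 / 91.3
S = 3.5159 mV/unit

3.5159 mV/unit


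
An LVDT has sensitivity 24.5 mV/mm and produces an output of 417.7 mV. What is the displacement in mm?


Displacement = Vout / sensitivity.
d = 417.7 / 24.5
d = 17.049 mm

17.049 mm


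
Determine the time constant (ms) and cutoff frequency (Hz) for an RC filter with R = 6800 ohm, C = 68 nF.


Time constant: tau = R * C.
tau = 6800 * 6.80e-08 = 0.0004624 s
tau = 0.4624 ms
Cutoff frequency: fc = 1 / (2*pi*R*C).
fc = 1 / (2*pi*0.0004624) = 344.19 Hz

tau = 0.4624 ms, fc = 344.19 Hz


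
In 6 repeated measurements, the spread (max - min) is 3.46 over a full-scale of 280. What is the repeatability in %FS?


Repeatability = (spread / full scale) * 100%.
R = (3.46 / 280) * 100
R = 1.236 %FS

1.236 %FS


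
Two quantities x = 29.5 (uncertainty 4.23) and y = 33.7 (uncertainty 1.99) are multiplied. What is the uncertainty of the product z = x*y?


For a product z = x*y, the relative uncertainty is:
uz/z = sqrt((ux/x)^2 + (uy/y)^2)
Relative uncertainties: ux/x = 4.23/29.5 = 0.14339
uy/y = 1.99/33.7 = 0.05905
z = 29.5 * 33.7 = 994.2
uz = 994.2 * sqrt(0.14339^2 + 0.05905^2) = 154.166

154.166


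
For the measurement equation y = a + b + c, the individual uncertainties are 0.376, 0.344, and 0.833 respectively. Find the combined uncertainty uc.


For a sum of independent quantities, uc = sqrt(u1^2 + u2^2 + u3^2).
uc = sqrt(0.376^2 + 0.344^2 + 0.833^2)
uc = sqrt(0.141376 + 0.118336 + 0.693889)
uc = 0.9765

0.9765


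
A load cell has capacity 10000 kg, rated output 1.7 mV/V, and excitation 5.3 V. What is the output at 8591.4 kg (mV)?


Vout = rated_output * Vex * (load / capacity).
Vout = 1.7 * 5.3 * (8591.4 / 10000)
Vout = 1.7 * 5.3 * 0.85914
Vout = 7.741 mV

7.741 mV


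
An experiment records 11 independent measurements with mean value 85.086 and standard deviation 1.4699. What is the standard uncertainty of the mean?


The standard uncertainty for Type A evaluation is u = s / sqrt(n).
u = 1.4699 / sqrt(11)
u = 1.4699 / 3.3166
u = 0.4432

0.4432


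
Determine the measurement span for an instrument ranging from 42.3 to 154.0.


Span = upper range - lower range.
Span = 154.0 - (42.3)
Span = 111.7

111.7


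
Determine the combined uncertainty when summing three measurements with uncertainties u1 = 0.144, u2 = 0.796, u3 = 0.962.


For a sum of independent quantities, uc = sqrt(u1^2 + u2^2 + u3^2).
uc = sqrt(0.144^2 + 0.796^2 + 0.962^2)
uc = sqrt(0.020736 + 0.633616 + 0.925444)
uc = 1.2569

1.2569


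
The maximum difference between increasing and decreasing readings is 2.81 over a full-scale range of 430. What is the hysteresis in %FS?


Hysteresis = (max difference / full scale) * 100%.
H = (2.81 / 430) * 100
H = 0.653 %FS

0.653 %FS


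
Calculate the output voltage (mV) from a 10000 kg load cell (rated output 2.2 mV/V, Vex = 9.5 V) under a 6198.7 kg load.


Vout = rated_output * Vex * (load / capacity).
Vout = 2.2 * 9.5 * (6198.7 / 10000)
Vout = 2.2 * 9.5 * 0.61987
Vout = 12.955 mV

12.955 mV


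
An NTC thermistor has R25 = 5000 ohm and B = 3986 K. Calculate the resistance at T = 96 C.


NTC thermistor equation: Rt = R25 * exp(B * (1/T - 1/T25)).
T in Kelvin: 369.15 K, T25 = 298.15 K
1/T - 1/T25 = 1/369.15 - 1/298.15 = -0.00064509
B * (1/T - 1/T25) = 3986 * -0.00064509 = -2.5713
Rt = 5000 * exp(-2.5713) = 382.2 ohm

382.2 ohm


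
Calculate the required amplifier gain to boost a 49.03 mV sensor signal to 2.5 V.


Gain = Vout / Vin (converting to same units).
G = 2.5 V / 49.03 mV
G = 2500.0 mV / 49.03 mV
G = 50.99

50.99


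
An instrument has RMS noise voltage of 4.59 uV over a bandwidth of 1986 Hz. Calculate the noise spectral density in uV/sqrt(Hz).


Noise spectral density = Vrms / sqrt(BW).
NSD = 4.59 / sqrt(1986)
NSD = 4.59 / 44.5646
NSD = 0.103 uV/sqrt(Hz)

0.103 uV/sqrt(Hz)


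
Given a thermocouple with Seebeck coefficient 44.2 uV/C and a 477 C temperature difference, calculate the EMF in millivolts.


The thermocouple output V = sensitivity * dT.
V = 44.2 uV/C * 477 C
V = 21083.4 uV
V = 21.083 mV

21.083 mV


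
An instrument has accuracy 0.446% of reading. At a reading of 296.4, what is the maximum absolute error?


Absolute error = (accuracy% / 100) * reading.
Error = (0.446 / 100) * 296.4
Error = 0.00446 * 296.4
Error = 1.3219

1.3219


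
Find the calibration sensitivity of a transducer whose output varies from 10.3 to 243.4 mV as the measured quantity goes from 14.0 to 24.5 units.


Sensitivity = (y2 - y1) / (x2 - x1).
S = (243.4 - 10.3) / (24.5 - 14.0)
S = 233.1 / 10.5
S = 22.2 mV/unit

22.2 mV/unit


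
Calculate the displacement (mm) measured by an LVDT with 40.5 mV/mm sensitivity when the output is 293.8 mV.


Displacement = Vout / sensitivity.
d = 293.8 / 40.5
d = 7.254 mm

7.254 mm


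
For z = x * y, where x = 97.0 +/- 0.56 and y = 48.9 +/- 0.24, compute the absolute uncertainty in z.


For a product z = x*y, the relative uncertainty is:
uz/z = sqrt((ux/x)^2 + (uy/y)^2)
Relative uncertainties: ux/x = 0.56/97.0 = 0.005773
uy/y = 0.24/48.9 = 0.004908
z = 97.0 * 48.9 = 4743.3
uz = 4743.3 * sqrt(0.005773^2 + 0.004908^2) = 35.942

35.942


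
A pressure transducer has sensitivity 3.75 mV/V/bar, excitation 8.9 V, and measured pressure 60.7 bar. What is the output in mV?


Output = sensitivity * Vex * P.
Vout = 3.75 * 8.9 * 60.7
Vout = 33.375 * 60.7
Vout = 2025.86 mV

2025.86 mV


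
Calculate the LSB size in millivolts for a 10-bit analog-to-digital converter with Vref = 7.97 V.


The resolution (LSB) of an ADC is Vref / 2^n.
LSB = 7.97 / 2^10
LSB = 7.97 / 1024
LSB = 0.0077832 V = 7.78320312 mV

7.78320312 mV


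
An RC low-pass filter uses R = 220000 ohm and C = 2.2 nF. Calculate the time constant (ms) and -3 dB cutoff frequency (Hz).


Time constant: tau = R * C.
tau = 220000 * 2.20e-09 = 0.000484 s
tau = 0.484 ms
Cutoff frequency: fc = 1 / (2*pi*R*C).
fc = 1 / (2*pi*0.000484) = 328.83 Hz

tau = 0.484 ms, fc = 328.83 Hz


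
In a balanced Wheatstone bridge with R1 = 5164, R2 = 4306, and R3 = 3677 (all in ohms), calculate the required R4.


At balance: R1*R4 = R2*R3, so R4 = R2*R3/R1.
R4 = 4306 * 3677 / 5164
R4 = 15833162 / 5164
R4 = 3066.07 ohm

3066.07 ohm


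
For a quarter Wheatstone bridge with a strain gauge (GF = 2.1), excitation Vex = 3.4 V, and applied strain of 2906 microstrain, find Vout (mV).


Quarter bridge output: Vout = (GF * epsilon * Vex) / 4.
Vout = (2.1 * 2906e-6 * 3.4) / 4
Vout = 0.02074884 / 4 V
Vout = 0.00518721 V = 5.1872 mV

5.1872 mV


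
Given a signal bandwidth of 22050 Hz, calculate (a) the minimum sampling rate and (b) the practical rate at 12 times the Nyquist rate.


By Nyquist theorem, fs_min = 2 * fmax.
fs_min = 2 * 22050 = 44100 Hz
Practical rate = 12 * fs_min = 12 * 44100 = 529200 Hz

fs_min = 44100 Hz, fs_practical = 529200 Hz


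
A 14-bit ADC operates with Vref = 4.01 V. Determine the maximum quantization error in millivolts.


The maximum quantization error is +/- LSB/2.
LSB = Vref / 2^n = 4.01 / 16384 = 0.00024475 V
Max error = LSB / 2 = 0.00024475 / 2 = 0.00012238 V
Max error = 0.1224 mV

0.1224 mV


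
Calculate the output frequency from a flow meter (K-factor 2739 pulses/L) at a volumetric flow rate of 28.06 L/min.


Frequency = K * Q / 60 (converting L/min to L/s).
f = 2739 * 28.06 / 60
f = 76856.34 / 60
f = 1280.94 Hz

1280.94 Hz


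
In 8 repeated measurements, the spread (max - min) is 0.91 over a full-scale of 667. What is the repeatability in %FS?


Repeatability = (spread / full scale) * 100%.
R = (0.91 / 667) * 100
R = 0.136 %FS

0.136 %FS


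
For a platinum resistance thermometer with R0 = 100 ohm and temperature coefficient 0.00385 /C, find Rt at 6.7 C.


The RTD equation: Rt = R0 * (1 + alpha * T).
Rt = 100 * (1 + 0.00385 * 6.7)
Rt = 100 * (1 + 0.025795)
Rt = 100 * 1.025795
Rt = 102.579 ohm

102.579 ohm


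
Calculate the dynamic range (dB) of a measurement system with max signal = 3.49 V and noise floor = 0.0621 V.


Dynamic range = 20 * log10(Vmax / Vnoise).
DR = 20 * log10(3.49 / 0.0621)
DR = 20 * log10(56.2)
DR = 34.99 dB

34.99 dB


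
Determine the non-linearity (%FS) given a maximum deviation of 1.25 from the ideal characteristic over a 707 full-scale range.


Linearity error = (max deviation / full scale) * 100%.
Linearity = (1.25 / 707) * 100
Linearity = 0.177 %FS

0.177 %FS


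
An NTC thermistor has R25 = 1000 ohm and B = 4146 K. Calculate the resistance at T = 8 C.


NTC thermistor equation: Rt = R25 * exp(B * (1/T - 1/T25)).
T in Kelvin: 281.15 K, T25 = 298.15 K
1/T - 1/T25 = 1/281.15 - 1/298.15 = 0.0002028
B * (1/T - 1/T25) = 4146 * 0.0002028 = 0.8408
Rt = 1000 * exp(0.8408) = 2318.3 ohm

2318.3 ohm


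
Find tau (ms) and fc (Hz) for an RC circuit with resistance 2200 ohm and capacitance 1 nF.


Time constant: tau = R * C.
tau = 2200 * 1.00e-09 = 2.2e-06 s
tau = 0.0022 ms
Cutoff frequency: fc = 1 / (2*pi*R*C).
fc = 1 / (2*pi*2.2e-06) = 72343.16 Hz

tau = 0.0022 ms, fc = 72343.16 Hz


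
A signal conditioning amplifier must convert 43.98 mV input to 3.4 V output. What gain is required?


Gain = Vout / Vin (converting to same units).
G = 3.4 V / 43.98 mV
G = 3400.0 mV / 43.98 mV
G = 77.31

77.31


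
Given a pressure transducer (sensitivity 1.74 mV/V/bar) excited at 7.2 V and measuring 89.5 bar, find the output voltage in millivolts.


Output = sensitivity * Vex * P.
Vout = 1.74 * 7.2 * 89.5
Vout = 12.528 * 89.5
Vout = 1121.26 mV

1121.26 mV


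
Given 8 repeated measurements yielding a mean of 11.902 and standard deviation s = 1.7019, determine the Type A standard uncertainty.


The standard uncertainty for Type A evaluation is u = s / sqrt(n).
u = 1.7019 / sqrt(8)
u = 1.7019 / 2.8284
u = 0.6017

0.6017


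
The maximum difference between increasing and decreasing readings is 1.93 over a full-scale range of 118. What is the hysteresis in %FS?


Hysteresis = (max difference / full scale) * 100%.
H = (1.93 / 118) * 100
H = 1.636 %FS

1.636 %FS


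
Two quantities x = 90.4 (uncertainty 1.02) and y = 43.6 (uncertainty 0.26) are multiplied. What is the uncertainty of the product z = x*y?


For a product z = x*y, the relative uncertainty is:
uz/z = sqrt((ux/x)^2 + (uy/y)^2)
Relative uncertainties: ux/x = 1.02/90.4 = 0.011283
uy/y = 0.26/43.6 = 0.005963
z = 90.4 * 43.6 = 3941.4
uz = 3941.4 * sqrt(0.011283^2 + 0.005963^2) = 50.301

50.301


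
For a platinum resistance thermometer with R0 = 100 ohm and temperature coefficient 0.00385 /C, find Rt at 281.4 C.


The RTD equation: Rt = R0 * (1 + alpha * T).
Rt = 100 * (1 + 0.00385 * 281.4)
Rt = 100 * (1 + 1.08339)
Rt = 100 * 2.08339
Rt = 208.339 ohm

208.339 ohm


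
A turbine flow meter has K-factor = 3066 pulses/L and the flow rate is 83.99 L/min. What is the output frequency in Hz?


Frequency = K * Q / 60 (converting L/min to L/s).
f = 3066 * 83.99 / 60
f = 257513.34 / 60
f = 4291.89 Hz

4291.89 Hz


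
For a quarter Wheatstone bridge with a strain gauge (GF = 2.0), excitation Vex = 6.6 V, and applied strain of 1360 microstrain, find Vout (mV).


Quarter bridge output: Vout = (GF * epsilon * Vex) / 4.
Vout = (2.0 * 1360e-6 * 6.6) / 4
Vout = 0.017952 / 4 V
Vout = 0.004488 V = 4.488 mV

4.488 mV


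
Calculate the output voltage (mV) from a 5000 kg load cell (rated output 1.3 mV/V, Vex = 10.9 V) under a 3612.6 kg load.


Vout = rated_output * Vex * (load / capacity).
Vout = 1.3 * 10.9 * (3612.6 / 5000)
Vout = 1.3 * 10.9 * 0.72252
Vout = 10.238 mV

10.238 mV


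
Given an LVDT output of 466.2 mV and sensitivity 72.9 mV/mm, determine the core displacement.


Displacement = Vout / sensitivity.
d = 466.2 / 72.9
d = 6.395 mm

6.395 mm


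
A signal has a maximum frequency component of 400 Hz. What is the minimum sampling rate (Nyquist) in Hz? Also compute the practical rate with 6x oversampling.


By Nyquist theorem, fs_min = 2 * fmax.
fs_min = 2 * 400 = 800 Hz
Practical rate = 6 * fs_min = 6 * 800 = 4800 Hz

fs_min = 800 Hz, fs_practical = 4800 Hz


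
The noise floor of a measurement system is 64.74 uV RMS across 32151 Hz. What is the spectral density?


Noise spectral density = Vrms / sqrt(BW).
NSD = 64.74 / sqrt(32151)
NSD = 64.74 / 179.307
NSD = 0.3611 uV/sqrt(Hz)

0.3611 uV/sqrt(Hz)


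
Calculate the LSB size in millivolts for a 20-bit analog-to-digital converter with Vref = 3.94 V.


The resolution (LSB) of an ADC is Vref / 2^n.
LSB = 3.94 / 2^20
LSB = 3.94 / 1048576
LSB = 3.76e-06 V = 0.00375748 mV

0.00375748 mV


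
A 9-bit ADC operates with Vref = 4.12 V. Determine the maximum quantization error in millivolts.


The maximum quantization error is +/- LSB/2.
LSB = Vref / 2^n = 4.12 / 512 = 0.00804688 V
Max error = LSB / 2 = 0.00804688 / 2 = 0.00402344 V
Max error = 4.0234 mV

4.0234 mV


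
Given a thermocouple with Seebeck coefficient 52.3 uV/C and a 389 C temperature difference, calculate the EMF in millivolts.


The thermocouple output V = sensitivity * dT.
V = 52.3 uV/C * 389 C
V = 20344.7 uV
V = 20.345 mV

20.345 mV


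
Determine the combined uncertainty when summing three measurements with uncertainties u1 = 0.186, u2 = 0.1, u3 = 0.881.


For a sum of independent quantities, uc = sqrt(u1^2 + u2^2 + u3^2).
uc = sqrt(0.186^2 + 0.1^2 + 0.881^2)
uc = sqrt(0.034596 + 0.01 + 0.776161)
uc = 0.906

0.906


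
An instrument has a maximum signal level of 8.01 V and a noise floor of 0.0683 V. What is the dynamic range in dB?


Dynamic range = 20 * log10(Vmax / Vnoise).
DR = 20 * log10(8.01 / 0.0683)
DR = 20 * log10(117.28)
DR = 41.38 dB

41.38 dB


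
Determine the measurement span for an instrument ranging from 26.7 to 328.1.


Span = upper range - lower range.
Span = 328.1 - (26.7)
Span = 301.4

301.4


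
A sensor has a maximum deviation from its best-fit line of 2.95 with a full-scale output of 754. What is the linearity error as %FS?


Linearity error = (max deviation / full scale) * 100%.
Linearity = (2.95 / 754) * 100
Linearity = 0.391 %FS

0.391 %FS


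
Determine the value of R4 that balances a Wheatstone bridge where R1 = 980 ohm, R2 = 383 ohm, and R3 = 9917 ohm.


At balance: R1*R4 = R2*R3, so R4 = R2*R3/R1.
R4 = 383 * 9917 / 980
R4 = 3798211 / 980
R4 = 3875.73 ohm

3875.73 ohm


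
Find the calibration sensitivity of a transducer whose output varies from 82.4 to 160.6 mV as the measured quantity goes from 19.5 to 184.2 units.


Sensitivity = (y2 - y1) / (x2 - x1).
S = (160.6 - 82.4) / (184.2 - 19.5)
S = 78.2 / 164.7
S = 0.4748 mV/unit

0.4748 mV/unit


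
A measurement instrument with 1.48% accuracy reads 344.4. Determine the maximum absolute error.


Absolute error = (accuracy% / 100) * reading.
Error = (1.48 / 100) * 344.4
Error = 0.0148 * 344.4
Error = 5.0971

5.0971


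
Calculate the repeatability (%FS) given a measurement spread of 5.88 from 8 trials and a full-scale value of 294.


Repeatability = (spread / full scale) * 100%.
R = (5.88 / 294) * 100
R = 2.0 %FS

2.0 %FS


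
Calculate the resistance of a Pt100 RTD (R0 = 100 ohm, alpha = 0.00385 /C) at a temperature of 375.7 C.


The RTD equation: Rt = R0 * (1 + alpha * T).
Rt = 100 * (1 + 0.00385 * 375.7)
Rt = 100 * (1 + 1.446445)
Rt = 100 * 2.446445
Rt = 244.644 ohm

244.644 ohm


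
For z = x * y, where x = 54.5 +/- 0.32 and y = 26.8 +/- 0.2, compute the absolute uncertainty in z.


For a product z = x*y, the relative uncertainty is:
uz/z = sqrt((ux/x)^2 + (uy/y)^2)
Relative uncertainties: ux/x = 0.32/54.5 = 0.005872
uy/y = 0.2/26.8 = 0.007463
z = 54.5 * 26.8 = 1460.6
uz = 1460.6 * sqrt(0.005872^2 + 0.007463^2) = 13.869

13.869


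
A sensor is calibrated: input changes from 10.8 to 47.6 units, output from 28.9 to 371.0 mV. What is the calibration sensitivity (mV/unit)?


Sensitivity = (y2 - y1) / (x2 - x1).
S = (371.0 - 28.9) / (47.6 - 10.8)
S = 342.1 / 36.8
S = 9.2962 mV/unit

9.2962 mV/unit


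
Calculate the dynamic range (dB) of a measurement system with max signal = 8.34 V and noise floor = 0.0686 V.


Dynamic range = 20 * log10(Vmax / Vnoise).
DR = 20 * log10(8.34 / 0.0686)
DR = 20 * log10(121.57)
DR = 41.7 dB

41.7 dB


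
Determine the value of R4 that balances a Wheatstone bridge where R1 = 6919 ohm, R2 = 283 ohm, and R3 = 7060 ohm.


At balance: R1*R4 = R2*R3, so R4 = R2*R3/R1.
R4 = 283 * 7060 / 6919
R4 = 1997980 / 6919
R4 = 288.77 ohm

288.77 ohm


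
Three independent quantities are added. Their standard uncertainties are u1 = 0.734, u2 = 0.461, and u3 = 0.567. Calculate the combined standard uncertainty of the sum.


For a sum of independent quantities, uc = sqrt(u1^2 + u2^2 + u3^2).
uc = sqrt(0.734^2 + 0.461^2 + 0.567^2)
uc = sqrt(0.538756 + 0.212521 + 0.321489)
uc = 1.0357

1.0357


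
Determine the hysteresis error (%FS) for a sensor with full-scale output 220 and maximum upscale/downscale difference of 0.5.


Hysteresis = (max difference / full scale) * 100%.
H = (0.5 / 220) * 100
H = 0.227 %FS

0.227 %FS


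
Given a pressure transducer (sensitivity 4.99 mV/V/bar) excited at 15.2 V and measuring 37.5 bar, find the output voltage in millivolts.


Output = sensitivity * Vex * P.
Vout = 4.99 * 15.2 * 37.5
Vout = 75.848 * 37.5
Vout = 2844.3 mV

2844.3 mV


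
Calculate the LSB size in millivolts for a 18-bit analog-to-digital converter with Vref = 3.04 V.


The resolution (LSB) of an ADC is Vref / 2^n.
LSB = 3.04 / 2^18
LSB = 3.04 / 262144
LSB = 1.16e-05 V = 0.01159668 mV

0.01159668 mV


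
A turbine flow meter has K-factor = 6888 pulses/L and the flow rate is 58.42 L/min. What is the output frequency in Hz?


Frequency = K * Q / 60 (converting L/min to L/s).
f = 6888 * 58.42 / 60
f = 402396.96 / 60
f = 6706.62 Hz

6706.62 Hz


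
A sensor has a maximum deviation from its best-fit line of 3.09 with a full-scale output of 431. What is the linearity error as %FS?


Linearity error = (max deviation / full scale) * 100%.
Linearity = (3.09 / 431) * 100
Linearity = 0.717 %FS

0.717 %FS


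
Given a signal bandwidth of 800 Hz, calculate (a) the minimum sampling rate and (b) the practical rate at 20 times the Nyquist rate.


By Nyquist theorem, fs_min = 2 * fmax.
fs_min = 2 * 800 = 1600 Hz
Practical rate = 20 * fs_min = 20 * 1600 = 32000 Hz

fs_min = 1600 Hz, fs_practical = 32000 Hz


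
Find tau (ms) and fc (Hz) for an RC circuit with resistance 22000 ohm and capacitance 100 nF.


Time constant: tau = R * C.
tau = 22000 * 1.00e-07 = 0.0022 s
tau = 2.2 ms
Cutoff frequency: fc = 1 / (2*pi*R*C).
fc = 1 / (2*pi*0.0022) = 72.34 Hz

tau = 2.2 ms, fc = 72.34 Hz


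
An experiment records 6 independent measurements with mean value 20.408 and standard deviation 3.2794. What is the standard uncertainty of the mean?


The standard uncertainty for Type A evaluation is u = s / sqrt(n).
u = 3.2794 / sqrt(6)
u = 3.2794 / 2.4495
u = 1.3388

1.3388


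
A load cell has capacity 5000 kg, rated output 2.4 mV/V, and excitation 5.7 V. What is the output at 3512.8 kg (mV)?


Vout = rated_output * Vex * (load / capacity).
Vout = 2.4 * 5.7 * (3512.8 / 5000)
Vout = 2.4 * 5.7 * 0.70256
Vout = 9.611 mV

9.611 mV


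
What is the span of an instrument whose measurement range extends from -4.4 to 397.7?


Span = upper range - lower range.
Span = 397.7 - (-4.4)
Span = 402.1

402.1


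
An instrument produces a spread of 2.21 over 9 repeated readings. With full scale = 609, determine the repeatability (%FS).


Repeatability = (spread / full scale) * 100%.
R = (2.21 / 609) * 100
R = 0.363 %FS

0.363 %FS


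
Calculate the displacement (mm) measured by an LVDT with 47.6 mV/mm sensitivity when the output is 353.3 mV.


Displacement = Vout / sensitivity.
d = 353.3 / 47.6
d = 7.422 mm

7.422 mm


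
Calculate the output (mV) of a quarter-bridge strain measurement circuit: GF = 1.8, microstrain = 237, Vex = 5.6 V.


Quarter bridge output: Vout = (GF * epsilon * Vex) / 4.
Vout = (1.8 * 237e-6 * 5.6) / 4
Vout = 0.00238896 / 4 V
Vout = 0.00059724 V = 0.5972 mV

0.5972 mV


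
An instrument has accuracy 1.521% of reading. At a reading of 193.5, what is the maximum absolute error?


Absolute error = (accuracy% / 100) * reading.
Error = (1.521 / 100) * 193.5
Error = 0.01521 * 193.5
Error = 2.9431

2.9431


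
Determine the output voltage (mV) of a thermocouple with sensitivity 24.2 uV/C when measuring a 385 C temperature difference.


The thermocouple output V = sensitivity * dT.
V = 24.2 uV/C * 385 C
V = 9317.0 uV
V = 9.317 mV

9.317 mV


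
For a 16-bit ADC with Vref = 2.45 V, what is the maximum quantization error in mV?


The maximum quantization error is +/- LSB/2.
LSB = Vref / 2^n = 2.45 / 65536 = 3.738e-05 V
Max error = LSB / 2 = 3.738e-05 / 2 = 1.869e-05 V
Max error = 0.0187 mV

0.0187 mV


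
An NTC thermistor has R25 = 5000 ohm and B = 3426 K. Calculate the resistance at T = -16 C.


NTC thermistor equation: Rt = R25 * exp(B * (1/T - 1/T25)).
T in Kelvin: 257.15 K, T25 = 298.15 K
1/T - 1/T25 = 1/257.15 - 1/298.15 = 0.00053476
B * (1/T - 1/T25) = 3426 * 0.00053476 = 1.8321
Rt = 5000 * exp(1.8321) = 31235.0 ohm

31235.0 ohm


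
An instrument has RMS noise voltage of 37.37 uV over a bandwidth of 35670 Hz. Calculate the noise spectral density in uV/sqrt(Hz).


Noise spectral density = Vrms / sqrt(BW).
NSD = 37.37 / sqrt(35670)
NSD = 37.37 / 188.865
NSD = 0.1979 uV/sqrt(Hz)

0.1979 uV/sqrt(Hz)


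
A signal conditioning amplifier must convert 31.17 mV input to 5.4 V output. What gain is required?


Gain = Vout / Vin (converting to same units).
G = 5.4 V / 31.17 mV
G = 5400.0 mV / 31.17 mV
G = 173.24

173.24


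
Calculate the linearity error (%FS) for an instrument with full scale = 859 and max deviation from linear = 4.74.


Linearity error = (max deviation / full scale) * 100%.
Linearity = (4.74 / 859) * 100
Linearity = 0.552 %FS

0.552 %FS


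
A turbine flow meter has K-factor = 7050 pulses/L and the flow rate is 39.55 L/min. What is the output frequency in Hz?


Frequency = K * Q / 60 (converting L/min to L/s).
f = 7050 * 39.55 / 60
f = 278827.5 / 60
f = 4647.12 Hz

4647.12 Hz


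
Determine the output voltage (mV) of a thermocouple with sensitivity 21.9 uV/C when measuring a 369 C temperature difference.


The thermocouple output V = sensitivity * dT.
V = 21.9 uV/C * 369 C
V = 8081.1 uV
V = 8.081 mV

8.081 mV


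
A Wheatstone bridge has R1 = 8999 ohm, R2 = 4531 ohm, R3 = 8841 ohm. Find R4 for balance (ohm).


At balance: R1*R4 = R2*R3, so R4 = R2*R3/R1.
R4 = 4531 * 8841 / 8999
R4 = 40058571 / 8999
R4 = 4451.45 ohm

4451.45 ohm


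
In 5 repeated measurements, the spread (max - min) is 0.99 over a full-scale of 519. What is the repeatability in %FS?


Repeatability = (spread / full scale) * 100%.
R = (0.99 / 519) * 100
R = 0.191 %FS

0.191 %FS


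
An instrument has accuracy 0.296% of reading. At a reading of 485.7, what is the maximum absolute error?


Absolute error = (accuracy% / 100) * reading.
Error = (0.296 / 100) * 485.7
Error = 0.00296 * 485.7
Error = 1.4377

1.4377


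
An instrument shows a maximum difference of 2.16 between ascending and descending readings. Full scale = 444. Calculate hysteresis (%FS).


Hysteresis = (max difference / full scale) * 100%.
H = (2.16 / 444) * 100
H = 0.486 %FS

0.486 %FS


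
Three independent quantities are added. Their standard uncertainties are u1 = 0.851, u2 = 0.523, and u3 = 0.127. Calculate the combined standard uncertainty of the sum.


For a sum of independent quantities, uc = sqrt(u1^2 + u2^2 + u3^2).
uc = sqrt(0.851^2 + 0.523^2 + 0.127^2)
uc = sqrt(0.724201 + 0.273529 + 0.016129)
uc = 1.0069

1.0069


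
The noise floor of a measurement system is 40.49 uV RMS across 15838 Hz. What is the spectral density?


Noise spectral density = Vrms / sqrt(BW).
NSD = 40.49 / sqrt(15838)
NSD = 40.49 / 125.8491
NSD = 0.3217 uV/sqrt(Hz)

0.3217 uV/sqrt(Hz)


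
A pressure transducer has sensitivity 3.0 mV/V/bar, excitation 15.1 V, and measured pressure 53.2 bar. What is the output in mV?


Output = sensitivity * Vex * P.
Vout = 3.0 * 15.1 * 53.2
Vout = 45.3 * 53.2
Vout = 2409.96 mV

2409.96 mV


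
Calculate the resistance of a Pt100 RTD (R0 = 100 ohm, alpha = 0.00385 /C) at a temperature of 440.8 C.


The RTD equation: Rt = R0 * (1 + alpha * T).
Rt = 100 * (1 + 0.00385 * 440.8)
Rt = 100 * (1 + 1.69708)
Rt = 100 * 2.69708
Rt = 269.708 ohm

269.708 ohm


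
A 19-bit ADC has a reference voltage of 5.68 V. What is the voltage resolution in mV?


The resolution (LSB) of an ADC is Vref / 2^n.
LSB = 5.68 / 2^19
LSB = 5.68 / 524288
LSB = 1.083e-05 V = 0.01083374 mV

0.01083374 mV


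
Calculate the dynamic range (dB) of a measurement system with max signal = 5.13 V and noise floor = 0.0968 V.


Dynamic range = 20 * log10(Vmax / Vnoise).
DR = 20 * log10(5.13 / 0.0968)
DR = 20 * log10(53.0)
DR = 34.48 dB

34.48 dB


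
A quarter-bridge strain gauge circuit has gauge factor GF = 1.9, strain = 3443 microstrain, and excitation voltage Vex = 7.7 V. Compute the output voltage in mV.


Quarter bridge output: Vout = (GF * epsilon * Vex) / 4.
Vout = (1.9 * 3443e-6 * 7.7) / 4
Vout = 0.05037109 / 4 V
Vout = 0.01259277 V = 12.5928 mV

12.5928 mV


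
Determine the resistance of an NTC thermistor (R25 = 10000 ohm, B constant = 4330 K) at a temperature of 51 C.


NTC thermistor equation: Rt = R25 * exp(B * (1/T - 1/T25)).
T in Kelvin: 324.15 K, T25 = 298.15 K
1/T - 1/T25 = 1/324.15 - 1/298.15 = -0.00026902
B * (1/T - 1/T25) = 4330 * -0.00026902 = -1.1649
Rt = 10000 * exp(-1.1649) = 3119.6 ohm

3119.6 ohm


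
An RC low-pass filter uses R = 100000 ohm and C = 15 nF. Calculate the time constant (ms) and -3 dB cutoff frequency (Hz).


Time constant: tau = R * C.
tau = 100000 * 1.50e-08 = 0.0015 s
tau = 1.5 ms
Cutoff frequency: fc = 1 / (2*pi*R*C).
fc = 1 / (2*pi*0.0015) = 106.1 Hz

tau = 1.5 ms, fc = 106.1 Hz


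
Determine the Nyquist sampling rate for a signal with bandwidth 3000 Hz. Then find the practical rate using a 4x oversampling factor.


By Nyquist theorem, fs_min = 2 * fmax.
fs_min = 2 * 3000 = 6000 Hz
Practical rate = 4 * fs_min = 4 * 6000 = 24000 Hz

fs_min = 6000 Hz, fs_practical = 24000 Hz


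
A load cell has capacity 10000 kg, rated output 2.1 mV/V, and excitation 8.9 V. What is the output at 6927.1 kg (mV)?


Vout = rated_output * Vex * (load / capacity).
Vout = 2.1 * 8.9 * (6927.1 / 10000)
Vout = 2.1 * 8.9 * 0.69271
Vout = 12.947 mV

12.947 mV


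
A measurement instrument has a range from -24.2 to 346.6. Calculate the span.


Span = upper range - lower range.
Span = 346.6 - (-24.2)
Span = 370.8

370.8


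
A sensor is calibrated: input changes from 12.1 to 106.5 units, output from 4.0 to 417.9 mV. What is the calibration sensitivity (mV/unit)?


Sensitivity = (y2 - y1) / (x2 - x1).
S = (417.9 - 4.0) / (106.5 - 12.1)
S = 413.9 / 94.4
S = 4.3845 mV/unit

4.3845 mV/unit


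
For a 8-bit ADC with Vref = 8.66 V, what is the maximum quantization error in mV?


The maximum quantization error is +/- LSB/2.
LSB = Vref / 2^n = 8.66 / 256 = 0.03382813 V
Max error = LSB / 2 = 0.03382813 / 2 = 0.01691406 V
Max error = 16.9141 mV

16.9141 mV


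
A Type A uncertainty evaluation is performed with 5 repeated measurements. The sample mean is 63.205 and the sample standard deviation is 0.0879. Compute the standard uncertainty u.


The standard uncertainty for Type A evaluation is u = s / sqrt(n).
u = 0.0879 / sqrt(5)
u = 0.0879 / 2.2361
u = 0.0393

0.0393


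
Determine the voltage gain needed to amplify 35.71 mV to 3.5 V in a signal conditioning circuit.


Gain = Vout / Vin (converting to same units).
G = 3.5 V / 35.71 mV
G = 3500.0 mV / 35.71 mV
G = 98.01

98.01


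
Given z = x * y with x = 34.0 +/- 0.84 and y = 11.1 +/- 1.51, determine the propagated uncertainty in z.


For a product z = x*y, the relative uncertainty is:
uz/z = sqrt((ux/x)^2 + (uy/y)^2)
Relative uncertainties: ux/x = 0.84/34.0 = 0.024706
uy/y = 1.51/11.1 = 0.136036
z = 34.0 * 11.1 = 377.4
uz = 377.4 * sqrt(0.024706^2 + 0.136036^2) = 52.18

52.18


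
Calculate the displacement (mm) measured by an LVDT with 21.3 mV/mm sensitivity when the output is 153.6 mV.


Displacement = Vout / sensitivity.
d = 153.6 / 21.3
d = 7.211 mm

7.211 mm


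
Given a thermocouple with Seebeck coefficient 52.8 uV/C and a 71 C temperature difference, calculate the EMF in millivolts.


The thermocouple output V = sensitivity * dT.
V = 52.8 uV/C * 71 C
V = 3748.8 uV
V = 3.749 mV

3.749 mV


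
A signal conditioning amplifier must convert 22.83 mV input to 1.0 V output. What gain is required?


Gain = Vout / Vin (converting to same units).
G = 1.0 V / 22.83 mV
G = 1000.0 mV / 22.83 mV
G = 43.8

43.8


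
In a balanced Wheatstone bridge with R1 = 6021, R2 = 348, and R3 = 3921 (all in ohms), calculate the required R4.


At balance: R1*R4 = R2*R3, so R4 = R2*R3/R1.
R4 = 348 * 3921 / 6021
R4 = 1364508 / 6021
R4 = 226.62 ohm

226.62 ohm


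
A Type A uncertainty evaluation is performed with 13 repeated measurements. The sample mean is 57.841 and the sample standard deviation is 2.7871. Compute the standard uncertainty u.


The standard uncertainty for Type A evaluation is u = s / sqrt(n).
u = 2.7871 / sqrt(13)
u = 2.7871 / 3.6056
u = 0.773

0.773


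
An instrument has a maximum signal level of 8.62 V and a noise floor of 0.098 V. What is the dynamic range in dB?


Dynamic range = 20 * log10(Vmax / Vnoise).
DR = 20 * log10(8.62 / 0.098)
DR = 20 * log10(87.96)
DR = 38.89 dB

38.89 dB


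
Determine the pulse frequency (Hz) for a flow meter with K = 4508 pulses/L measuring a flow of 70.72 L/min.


Frequency = K * Q / 60 (converting L/min to L/s).
f = 4508 * 70.72 / 60
f = 318805.76 / 60
f = 5313.43 Hz

5313.43 Hz


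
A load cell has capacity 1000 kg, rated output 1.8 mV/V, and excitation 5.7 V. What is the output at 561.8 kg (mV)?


Vout = rated_output * Vex * (load / capacity).
Vout = 1.8 * 5.7 * (561.8 / 1000)
Vout = 1.8 * 5.7 * 0.5618
Vout = 5.764 mV

5.764 mV


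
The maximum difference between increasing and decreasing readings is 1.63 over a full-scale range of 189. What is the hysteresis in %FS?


Hysteresis = (max difference / full scale) * 100%.
H = (1.63 / 189) * 100
H = 0.862 %FS

0.862 %FS


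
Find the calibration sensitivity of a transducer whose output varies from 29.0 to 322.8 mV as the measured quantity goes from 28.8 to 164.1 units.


Sensitivity = (y2 - y1) / (x2 - x1).
S = (322.8 - 29.0) / (164.1 - 28.8)
S = 293.8 / 135.3
S = 2.1715 mV/unit

2.1715 mV/unit


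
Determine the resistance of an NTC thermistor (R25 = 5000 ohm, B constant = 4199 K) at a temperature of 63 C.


NTC thermistor equation: Rt = R25 * exp(B * (1/T - 1/T25)).
T in Kelvin: 336.15 K, T25 = 298.15 K
1/T - 1/T25 = 1/336.15 - 1/298.15 = -0.00037915
B * (1/T - 1/T25) = 4199 * -0.00037915 = -1.5921
Rt = 5000 * exp(-1.5921) = 1017.5 ohm

1017.5 ohm
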